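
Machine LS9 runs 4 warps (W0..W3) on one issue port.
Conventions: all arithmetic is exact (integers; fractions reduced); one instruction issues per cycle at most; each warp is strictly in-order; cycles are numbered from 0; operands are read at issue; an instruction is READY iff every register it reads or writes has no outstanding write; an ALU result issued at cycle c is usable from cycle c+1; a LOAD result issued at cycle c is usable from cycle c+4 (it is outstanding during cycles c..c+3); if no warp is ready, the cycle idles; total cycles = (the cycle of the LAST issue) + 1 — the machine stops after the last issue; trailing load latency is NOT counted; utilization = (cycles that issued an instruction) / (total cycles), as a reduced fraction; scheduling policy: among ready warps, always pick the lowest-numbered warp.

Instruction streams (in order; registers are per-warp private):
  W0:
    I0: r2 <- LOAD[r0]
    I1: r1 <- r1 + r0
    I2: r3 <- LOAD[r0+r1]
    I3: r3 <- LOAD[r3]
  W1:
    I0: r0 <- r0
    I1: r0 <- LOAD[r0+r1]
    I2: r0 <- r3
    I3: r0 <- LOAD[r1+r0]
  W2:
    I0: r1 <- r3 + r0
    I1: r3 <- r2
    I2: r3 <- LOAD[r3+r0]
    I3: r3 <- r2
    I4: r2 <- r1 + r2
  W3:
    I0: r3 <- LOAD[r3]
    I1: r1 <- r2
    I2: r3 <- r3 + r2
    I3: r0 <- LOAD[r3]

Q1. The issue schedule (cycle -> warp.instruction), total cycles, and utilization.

cycle 0: W0.I0
cycle 1: W0.I1
cycle 2: W0.I2
cycle 3: W1.I0
cycle 4: W1.I1
cycle 5: W2.I0
cycle 6: W0.I3
cycle 7: W2.I1
cycle 8: W1.I2
cycle 9: W1.I3
cycle 10: W2.I2
cycle 11: W3.I0
cycle 12: W3.I1
cycle 13: idle
cycle 14: W2.I3
cycle 15: W2.I4
cycle 16: W3.I2
cycle 17: W3.I3

Answer: 18 cycles, utilization 17/18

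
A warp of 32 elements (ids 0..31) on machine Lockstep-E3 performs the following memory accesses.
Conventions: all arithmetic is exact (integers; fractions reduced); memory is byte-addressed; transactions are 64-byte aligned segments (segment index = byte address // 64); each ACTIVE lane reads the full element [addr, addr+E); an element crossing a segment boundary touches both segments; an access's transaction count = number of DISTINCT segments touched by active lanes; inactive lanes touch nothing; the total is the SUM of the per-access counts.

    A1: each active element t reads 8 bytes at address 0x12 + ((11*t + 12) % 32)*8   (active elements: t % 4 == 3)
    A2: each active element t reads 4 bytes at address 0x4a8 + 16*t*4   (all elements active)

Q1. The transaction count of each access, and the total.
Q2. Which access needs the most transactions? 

A1: 5 transactions
A2: 32 transactions

Answer: 5,32; total 37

Answer: A2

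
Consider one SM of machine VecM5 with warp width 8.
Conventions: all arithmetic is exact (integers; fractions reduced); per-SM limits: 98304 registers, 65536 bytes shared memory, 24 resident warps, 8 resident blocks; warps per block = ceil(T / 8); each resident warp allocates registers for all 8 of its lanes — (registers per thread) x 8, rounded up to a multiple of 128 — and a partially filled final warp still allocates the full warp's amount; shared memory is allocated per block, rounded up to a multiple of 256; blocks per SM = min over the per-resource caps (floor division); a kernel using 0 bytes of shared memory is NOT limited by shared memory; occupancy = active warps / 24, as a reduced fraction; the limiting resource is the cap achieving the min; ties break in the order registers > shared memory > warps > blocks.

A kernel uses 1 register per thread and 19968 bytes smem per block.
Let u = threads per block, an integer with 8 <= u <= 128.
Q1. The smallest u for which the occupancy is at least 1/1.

Answer: u = 57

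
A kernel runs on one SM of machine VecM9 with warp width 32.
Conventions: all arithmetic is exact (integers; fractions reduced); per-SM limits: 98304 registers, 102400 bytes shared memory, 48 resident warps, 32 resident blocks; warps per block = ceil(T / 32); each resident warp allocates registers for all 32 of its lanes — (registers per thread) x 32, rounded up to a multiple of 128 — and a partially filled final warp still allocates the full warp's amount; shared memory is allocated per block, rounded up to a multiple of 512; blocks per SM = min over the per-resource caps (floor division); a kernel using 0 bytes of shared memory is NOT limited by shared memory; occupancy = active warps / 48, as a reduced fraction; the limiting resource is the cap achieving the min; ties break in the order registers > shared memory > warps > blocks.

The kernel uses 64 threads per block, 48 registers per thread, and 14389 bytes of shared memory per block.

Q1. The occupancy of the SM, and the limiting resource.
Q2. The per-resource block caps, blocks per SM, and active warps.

Answer: occupancy 1/4, limited by shared memory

registers: 32 blocks
shared memory: 6 blocks
warps: 24 blocks
blocks: 32 blocks

Answer: 6 blocks, 12 active warps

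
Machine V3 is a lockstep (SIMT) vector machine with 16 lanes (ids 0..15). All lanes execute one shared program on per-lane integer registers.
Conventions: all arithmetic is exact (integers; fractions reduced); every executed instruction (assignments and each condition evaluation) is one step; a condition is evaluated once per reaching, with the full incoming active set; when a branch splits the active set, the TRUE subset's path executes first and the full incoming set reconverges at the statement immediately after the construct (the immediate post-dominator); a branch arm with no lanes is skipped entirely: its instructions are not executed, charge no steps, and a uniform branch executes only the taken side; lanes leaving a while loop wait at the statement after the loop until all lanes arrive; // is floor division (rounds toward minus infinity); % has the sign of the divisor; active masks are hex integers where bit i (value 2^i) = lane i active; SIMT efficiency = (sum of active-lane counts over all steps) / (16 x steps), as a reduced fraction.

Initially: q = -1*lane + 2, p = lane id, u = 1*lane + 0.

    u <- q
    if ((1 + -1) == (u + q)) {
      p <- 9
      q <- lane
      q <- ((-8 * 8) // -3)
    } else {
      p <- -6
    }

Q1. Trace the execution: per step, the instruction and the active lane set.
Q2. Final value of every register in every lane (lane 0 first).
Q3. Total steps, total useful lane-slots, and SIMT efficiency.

step 0: u <- q                       0xffff
step 1: eval ((1 + -1) == (u + q))   0xffff
step 2: p <- 9                       0x0004
step 3: q <- lane                    0x0004
step 4: q <- ((-8 * 8) // -3)        0x0004
step 5: p <- -6                      0xfffb

Answer: 6 steps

q: 2,1,21,-1,-2,-3,-4,-5,-6,-7,-8,-9,-10,-11,-12,-13
p: -6,-6,9,-6,-6,-6,-6,-6,-6,-6,-6,-6,-6,-6,-6,-6
u: 2,1,0,-1,-2,-3,-4,-5,-6,-7,-8,-9,-10,-11,-12,-13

steps = 6; useful = 50; efficiency = 50/96 = 25/48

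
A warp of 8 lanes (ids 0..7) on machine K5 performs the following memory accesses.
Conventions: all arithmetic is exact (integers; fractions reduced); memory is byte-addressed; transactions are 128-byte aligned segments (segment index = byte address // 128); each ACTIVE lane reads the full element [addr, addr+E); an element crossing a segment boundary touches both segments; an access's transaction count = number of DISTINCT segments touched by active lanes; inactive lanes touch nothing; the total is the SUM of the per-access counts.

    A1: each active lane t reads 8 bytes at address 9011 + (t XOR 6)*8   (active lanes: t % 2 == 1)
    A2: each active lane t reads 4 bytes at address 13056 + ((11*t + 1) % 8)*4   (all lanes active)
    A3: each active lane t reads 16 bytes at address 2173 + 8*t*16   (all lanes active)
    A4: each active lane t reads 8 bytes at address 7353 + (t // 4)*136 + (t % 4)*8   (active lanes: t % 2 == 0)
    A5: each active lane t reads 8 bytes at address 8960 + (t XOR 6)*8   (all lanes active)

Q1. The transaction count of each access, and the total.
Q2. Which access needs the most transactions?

A1: 1 transaction
A2: 1 transaction
A3: 9 transactions
A4: 2 transactions
A5: 1 transaction

Answer: 1,1,9,2,1; total 14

Answer: A3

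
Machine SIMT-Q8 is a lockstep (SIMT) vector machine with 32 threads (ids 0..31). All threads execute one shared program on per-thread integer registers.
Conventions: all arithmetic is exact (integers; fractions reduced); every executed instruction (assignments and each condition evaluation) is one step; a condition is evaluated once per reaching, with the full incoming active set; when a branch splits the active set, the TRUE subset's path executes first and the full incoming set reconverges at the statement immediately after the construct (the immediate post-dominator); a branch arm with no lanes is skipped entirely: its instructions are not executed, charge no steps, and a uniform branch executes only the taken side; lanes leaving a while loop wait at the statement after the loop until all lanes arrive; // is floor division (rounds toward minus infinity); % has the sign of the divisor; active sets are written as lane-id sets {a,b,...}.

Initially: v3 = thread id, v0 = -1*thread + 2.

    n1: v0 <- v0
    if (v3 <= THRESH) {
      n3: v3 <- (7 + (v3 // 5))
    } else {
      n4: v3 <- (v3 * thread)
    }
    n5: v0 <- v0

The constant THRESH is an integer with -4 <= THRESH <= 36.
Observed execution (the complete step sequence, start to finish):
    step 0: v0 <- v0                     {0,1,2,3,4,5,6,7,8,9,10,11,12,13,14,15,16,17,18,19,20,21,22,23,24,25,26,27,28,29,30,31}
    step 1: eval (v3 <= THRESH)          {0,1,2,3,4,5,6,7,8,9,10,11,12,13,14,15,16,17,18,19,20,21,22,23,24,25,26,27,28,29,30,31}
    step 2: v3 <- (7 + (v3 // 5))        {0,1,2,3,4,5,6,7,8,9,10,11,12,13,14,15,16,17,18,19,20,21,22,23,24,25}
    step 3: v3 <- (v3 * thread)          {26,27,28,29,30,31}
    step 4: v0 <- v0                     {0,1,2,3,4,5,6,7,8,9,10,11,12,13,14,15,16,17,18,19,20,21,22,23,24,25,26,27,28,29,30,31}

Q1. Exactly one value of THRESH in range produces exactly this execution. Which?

Answer: THRESH = 25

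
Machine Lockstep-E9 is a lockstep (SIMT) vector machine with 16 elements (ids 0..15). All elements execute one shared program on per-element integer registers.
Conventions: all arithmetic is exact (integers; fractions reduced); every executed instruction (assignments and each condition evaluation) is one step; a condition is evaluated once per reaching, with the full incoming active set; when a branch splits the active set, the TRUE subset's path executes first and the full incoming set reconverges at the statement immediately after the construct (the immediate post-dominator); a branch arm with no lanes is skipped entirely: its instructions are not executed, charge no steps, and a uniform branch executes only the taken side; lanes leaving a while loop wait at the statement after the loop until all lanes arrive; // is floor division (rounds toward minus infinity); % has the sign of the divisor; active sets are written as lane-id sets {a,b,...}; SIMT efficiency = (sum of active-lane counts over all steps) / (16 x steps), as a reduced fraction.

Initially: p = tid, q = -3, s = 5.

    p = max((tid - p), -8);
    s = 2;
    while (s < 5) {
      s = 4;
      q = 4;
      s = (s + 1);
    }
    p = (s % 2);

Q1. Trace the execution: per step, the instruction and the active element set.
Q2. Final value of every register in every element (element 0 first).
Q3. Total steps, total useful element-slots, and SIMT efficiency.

step 0: p <- max((tid - p), -8)      {0,1,2,3,4,5,6,7,8,9,10,11,12,13,14,15}
step 1: s <- 2                       {0,1,2,3,4,5,6,7,8,9,10,11,12,13,14,15}
step 2: eval (s < 5)                 {0,1,2,3,4,5,6,7,8,9,10,11,12,13,14,15}
step 3: s <- 4                       {0,1,2,3,4,5,6,7,8,9,10,11,12,13,14,15}
step 4: q <- 4                       {0,1,2,3,4,5,6,7,8,9,10,11,12,13,14,15}
step 5: s <- (s + 1)                 {0,1,2,3,4,5,6,7,8,9,10,11,12,13,14,15}
step 6: eval (s < 5)                 {0,1,2,3,4,5,6,7,8,9,10,11,12,13,14,15}
step 7: p <- (s % 2)                 {0,1,2,3,4,5,6,7,8,9,10,11,12,13,14,15}

Answer: 8 steps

p: 1,1,1,1,1,1,1,1,1,1,1,1,1,1,1,1
q: 4,4,4,4,4,4,4,4,4,4,4,4,4,4,4,4
s: 5,5,5,5,5,5,5,5,5,5,5,5,5,5,5,5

steps = 8; useful = 128; efficiency = 128/128 = 1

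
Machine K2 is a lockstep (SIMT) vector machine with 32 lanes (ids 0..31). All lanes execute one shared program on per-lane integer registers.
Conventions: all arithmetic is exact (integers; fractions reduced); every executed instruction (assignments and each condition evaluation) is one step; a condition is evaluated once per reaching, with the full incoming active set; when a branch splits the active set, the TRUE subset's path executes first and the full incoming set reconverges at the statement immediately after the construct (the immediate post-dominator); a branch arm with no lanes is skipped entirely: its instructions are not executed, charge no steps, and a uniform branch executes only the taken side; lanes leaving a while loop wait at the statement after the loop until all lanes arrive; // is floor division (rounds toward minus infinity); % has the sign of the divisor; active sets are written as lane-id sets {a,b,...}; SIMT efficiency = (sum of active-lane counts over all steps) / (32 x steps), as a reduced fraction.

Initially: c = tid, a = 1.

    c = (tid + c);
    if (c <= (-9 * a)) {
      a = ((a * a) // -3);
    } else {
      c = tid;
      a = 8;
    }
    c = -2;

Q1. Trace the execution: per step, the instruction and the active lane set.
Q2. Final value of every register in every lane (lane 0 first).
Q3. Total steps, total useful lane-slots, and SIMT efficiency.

step 0: c <- (tid + c)               {0,1,2,3,4,5,6,7,8,9,10,11,12,13,14,15,16,17,18,19,20,21,22,23,24,25,26,27,28,29,30,31}
step 1: eval (c <= (-9 * a))         {0,1,2,3,4,5,6,7,8,9,10,11,12,13,14,15,16,17,18,19,20,21,22,23,24,25,26,27,28,29,30,31}
step 2: c <- tid                     {0,1,2,3,4,5,6,7,8,9,10,11,12,13,14,15,16,17,18,19,20,21,22,23,24,25,26,27,28,29,30,31}
step 3: a <- 8                       {0,1,2,3,4,5,6,7,8,9,10,11,12,13,14,15,16,17,18,19,20,21,22,23,24,25,26,27,28,29,30,31}
step 4: c <- -2                      {0,1,2,3,4,5,6,7,8,9,10,11,12,13,14,15,16,17,18,19,20,21,22,23,24,25,26,27,28,29,30,31}

Answer: 5 steps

c: -2,-2,-2,-2,-2,-2,-2,-2,-2,-2,-2,-2,-2,-2,-2,-2,-2,-2,-2,-2,-2,-2,-2,-2,-2,-2,-2,-2,-2,-2,-2,-2
a: 8,8,8,8,8,8,8,8,8,8,8,8,8,8,8,8,8,8,8,8,8,8,8,8,8,8,8,8,8,8,8,8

steps = 5; useful = 160; efficiency = 160/160 = 1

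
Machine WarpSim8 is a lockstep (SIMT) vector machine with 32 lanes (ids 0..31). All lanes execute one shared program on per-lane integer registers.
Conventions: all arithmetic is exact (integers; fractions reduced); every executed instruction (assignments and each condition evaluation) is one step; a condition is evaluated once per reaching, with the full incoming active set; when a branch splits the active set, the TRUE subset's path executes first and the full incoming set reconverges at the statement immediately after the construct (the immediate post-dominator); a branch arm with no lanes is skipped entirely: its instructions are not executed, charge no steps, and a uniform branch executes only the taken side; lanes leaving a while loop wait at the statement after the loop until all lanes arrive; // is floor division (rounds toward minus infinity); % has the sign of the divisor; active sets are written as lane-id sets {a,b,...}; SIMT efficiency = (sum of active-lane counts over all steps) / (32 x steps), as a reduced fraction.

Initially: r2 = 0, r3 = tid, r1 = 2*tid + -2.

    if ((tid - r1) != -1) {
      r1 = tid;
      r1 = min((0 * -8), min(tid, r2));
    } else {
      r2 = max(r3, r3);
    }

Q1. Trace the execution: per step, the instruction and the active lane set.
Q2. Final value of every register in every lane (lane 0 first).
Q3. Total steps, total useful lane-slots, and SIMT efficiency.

step 0: eval ((tid - r1) != -1)      {0,1,2,3,4,5,6,7,8,9,10,11,12,13,14,15,16,17,18,19,20,21,22,23,24,25,26,27,28,29,30,31}
step 1: r1 <- tid                    {0,1,2,4,5,6,7,8,9,10,11,12,13,14,15,16,17,18,19,20,21,22,23,24,25,26,27,28,29,30,31}
step 2: r1 <- min((0 * -8), min(tid, r2)) {0,1,2,4,5,6,7,8,9,10,11,12,13,14,15,16,17,18,19,20,21,22,23,24,25,26,27,28,29,30,31}
step 3: r2 <- max(r3, r3)            {3}

Answer: 4 steps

r2: 0,0,0,3,0,0,0,0,0,0,0,0,0,0,0,0,0,0,0,0,0,0,0,0,0,0,0,0,0,0,0,0
r3: 0,1,2,3,4,5,6,7,8,9,10,11,12,13,14,15,16,17,18,19,20,21,22,23,24,25,26,27,28,29,30,31
r1: 0,0,0,4,0,0,0,0,0,0,0,0,0,0,0,0,0,0,0,0,0,0,0,0,0,0,0,0,0,0,0,0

steps = 4; useful = 95; efficiency = 95/128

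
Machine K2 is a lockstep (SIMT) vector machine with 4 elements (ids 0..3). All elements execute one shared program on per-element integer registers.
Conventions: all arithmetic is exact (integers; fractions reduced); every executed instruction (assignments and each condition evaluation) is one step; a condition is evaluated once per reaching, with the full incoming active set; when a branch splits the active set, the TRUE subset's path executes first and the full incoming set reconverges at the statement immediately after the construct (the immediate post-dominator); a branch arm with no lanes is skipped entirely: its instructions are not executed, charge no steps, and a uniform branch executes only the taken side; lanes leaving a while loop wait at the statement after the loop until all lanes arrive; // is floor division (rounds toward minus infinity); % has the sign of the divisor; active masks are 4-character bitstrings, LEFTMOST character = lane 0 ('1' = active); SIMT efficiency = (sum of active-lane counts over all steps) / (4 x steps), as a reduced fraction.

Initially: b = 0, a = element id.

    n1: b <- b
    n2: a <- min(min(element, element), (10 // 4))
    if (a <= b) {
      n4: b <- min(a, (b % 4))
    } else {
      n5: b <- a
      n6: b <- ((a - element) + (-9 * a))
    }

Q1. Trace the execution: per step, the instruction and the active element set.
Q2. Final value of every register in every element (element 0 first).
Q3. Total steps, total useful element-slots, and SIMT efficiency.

step 0: b <- b                       1111
step 1: a <- min(min(element, element), (10 // 4)) 1111
step 2: eval (a <= b)                1111
step 3: b <- min(a, (b % 4))         1000
step 4: b <- a                       0111
step 5: b <- ((a - element) + (-9 * a)) 0111

Answer: 6 steps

b: 0,-9,-18,-19
a: 0,1,2,2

steps = 6; useful = 19; efficiency = 19/24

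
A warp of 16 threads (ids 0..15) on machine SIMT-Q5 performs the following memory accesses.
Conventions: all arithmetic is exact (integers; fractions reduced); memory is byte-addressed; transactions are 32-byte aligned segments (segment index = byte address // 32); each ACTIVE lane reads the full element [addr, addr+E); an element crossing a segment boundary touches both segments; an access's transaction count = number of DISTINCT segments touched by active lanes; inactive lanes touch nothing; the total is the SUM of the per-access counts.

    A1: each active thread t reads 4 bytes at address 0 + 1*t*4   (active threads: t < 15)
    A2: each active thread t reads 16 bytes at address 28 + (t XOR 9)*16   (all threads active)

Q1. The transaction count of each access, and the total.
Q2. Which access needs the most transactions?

A1: 2 transactions
A2: 9 transactions

Answer: 2,9; total 11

Answer: A2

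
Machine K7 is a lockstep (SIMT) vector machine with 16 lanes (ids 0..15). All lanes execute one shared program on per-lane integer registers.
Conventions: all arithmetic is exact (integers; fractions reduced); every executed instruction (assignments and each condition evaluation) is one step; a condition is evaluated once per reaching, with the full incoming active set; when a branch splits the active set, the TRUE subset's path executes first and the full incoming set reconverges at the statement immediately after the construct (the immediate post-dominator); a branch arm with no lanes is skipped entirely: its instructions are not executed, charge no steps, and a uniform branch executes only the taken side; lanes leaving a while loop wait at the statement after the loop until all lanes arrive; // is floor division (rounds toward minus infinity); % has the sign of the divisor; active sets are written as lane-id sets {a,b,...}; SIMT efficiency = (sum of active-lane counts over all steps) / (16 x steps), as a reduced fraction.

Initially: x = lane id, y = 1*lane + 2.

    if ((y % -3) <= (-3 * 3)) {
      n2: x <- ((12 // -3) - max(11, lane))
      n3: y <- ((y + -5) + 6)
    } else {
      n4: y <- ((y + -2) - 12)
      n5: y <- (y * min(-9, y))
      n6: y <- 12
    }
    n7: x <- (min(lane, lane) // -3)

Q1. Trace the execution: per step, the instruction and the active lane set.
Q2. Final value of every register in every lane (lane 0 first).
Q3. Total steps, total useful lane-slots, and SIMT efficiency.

step 0: eval ((y % -3) <= (-3 * 3))  {0,1,2,3,4,5,6,7,8,9,10,11,12,13,14,15}
step 1: y <- ((y + -2) - 12)         {0,1,2,3,4,5,6,7,8,9,10,11,12,13,14,15}
step 2: y <- (y * min(-9, y))        {0,1,2,3,4,5,6,7,8,9,10,11,12,13,14,15}
step 3: y <- 12                      {0,1,2,3,4,5,6,7,8,9,10,11,12,13,14,15}
step 4: x <- (min(lane, lane) // -3) {0,1,2,3,4,5,6,7,8,9,10,11,12,13,14,15}

Answer: 5 steps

x: 0,-1,-1,-1,-2,-2,-2,-3,-3,-3,-4,-4,-4,-5,-5,-5
y: 12,12,12,12,12,12,12,12,12,12,12,12,12,12,12,12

steps = 5; useful = 80; efficiency = 80/80 = 1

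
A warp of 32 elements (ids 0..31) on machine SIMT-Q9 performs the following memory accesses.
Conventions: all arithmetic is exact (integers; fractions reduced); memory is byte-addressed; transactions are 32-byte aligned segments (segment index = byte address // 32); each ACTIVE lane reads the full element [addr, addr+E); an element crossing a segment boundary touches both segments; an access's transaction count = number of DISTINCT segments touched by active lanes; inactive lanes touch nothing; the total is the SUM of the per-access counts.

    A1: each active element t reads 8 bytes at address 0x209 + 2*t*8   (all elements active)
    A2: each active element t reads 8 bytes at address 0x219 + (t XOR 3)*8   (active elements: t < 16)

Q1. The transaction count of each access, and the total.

A1: 17 transactions
A2: 5 transactions

Answer: 17,5; total 22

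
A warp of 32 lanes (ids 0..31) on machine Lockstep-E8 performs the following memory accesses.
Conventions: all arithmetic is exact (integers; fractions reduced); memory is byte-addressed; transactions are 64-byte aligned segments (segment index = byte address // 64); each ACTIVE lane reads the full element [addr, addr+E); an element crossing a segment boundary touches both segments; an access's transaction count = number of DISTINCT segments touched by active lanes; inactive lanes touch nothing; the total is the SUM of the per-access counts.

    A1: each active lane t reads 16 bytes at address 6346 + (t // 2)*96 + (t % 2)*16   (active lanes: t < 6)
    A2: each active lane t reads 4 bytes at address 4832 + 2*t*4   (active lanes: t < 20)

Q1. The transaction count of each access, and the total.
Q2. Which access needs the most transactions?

A1: 4 transactions
A2: 3 transactions

Answer: 4,3; total 7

Answer: A1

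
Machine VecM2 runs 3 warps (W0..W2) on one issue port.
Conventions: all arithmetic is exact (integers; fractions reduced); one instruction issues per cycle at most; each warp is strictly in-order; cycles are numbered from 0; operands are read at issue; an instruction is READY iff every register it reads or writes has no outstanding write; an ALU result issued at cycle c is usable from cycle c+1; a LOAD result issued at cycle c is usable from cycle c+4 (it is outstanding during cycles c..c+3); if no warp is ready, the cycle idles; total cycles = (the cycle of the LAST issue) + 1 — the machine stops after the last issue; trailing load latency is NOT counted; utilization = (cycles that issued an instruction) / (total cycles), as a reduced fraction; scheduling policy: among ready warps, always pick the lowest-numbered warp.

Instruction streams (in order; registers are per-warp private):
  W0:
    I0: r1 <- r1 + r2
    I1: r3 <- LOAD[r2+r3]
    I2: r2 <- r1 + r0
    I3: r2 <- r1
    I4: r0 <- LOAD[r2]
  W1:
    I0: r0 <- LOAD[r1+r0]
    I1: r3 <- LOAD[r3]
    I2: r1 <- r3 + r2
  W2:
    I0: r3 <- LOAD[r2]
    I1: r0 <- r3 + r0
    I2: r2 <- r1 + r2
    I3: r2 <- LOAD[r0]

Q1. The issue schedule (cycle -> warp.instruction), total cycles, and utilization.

cycle 0: W0.I0
cycle 1: W0.I1
cycle 2: W0.I2
cycle 3: W0.I3
cycle 4: W0.I4
cycle 5: W1.I0
cycle 6: W1.I1
cycle 7: W2.I0
cycle 8: idle
cycle 9: idle
cycle 10: W1.I2
cycle 11: W2.I1
cycle 12: W2.I2
cycle 13: W2.I3

Answer: 14 cycles, utilization 6/7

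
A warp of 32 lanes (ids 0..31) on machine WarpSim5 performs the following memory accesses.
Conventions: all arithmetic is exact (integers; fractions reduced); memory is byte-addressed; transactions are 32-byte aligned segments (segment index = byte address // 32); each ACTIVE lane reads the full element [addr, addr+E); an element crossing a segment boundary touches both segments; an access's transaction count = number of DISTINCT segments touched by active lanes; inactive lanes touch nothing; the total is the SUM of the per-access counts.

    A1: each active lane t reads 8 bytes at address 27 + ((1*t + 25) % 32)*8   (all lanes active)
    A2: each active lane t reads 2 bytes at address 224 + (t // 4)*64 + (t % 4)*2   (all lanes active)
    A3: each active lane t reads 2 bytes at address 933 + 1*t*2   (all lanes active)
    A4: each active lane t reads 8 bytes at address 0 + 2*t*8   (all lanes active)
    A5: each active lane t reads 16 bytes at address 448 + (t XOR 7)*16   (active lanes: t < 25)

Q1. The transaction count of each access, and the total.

A1: 9 transactions
A2: 8 transactions
A3: 3 transactions
A4: 16 transactions
A5: 13 transactions

Answer: 9,8,3,16,13; total 49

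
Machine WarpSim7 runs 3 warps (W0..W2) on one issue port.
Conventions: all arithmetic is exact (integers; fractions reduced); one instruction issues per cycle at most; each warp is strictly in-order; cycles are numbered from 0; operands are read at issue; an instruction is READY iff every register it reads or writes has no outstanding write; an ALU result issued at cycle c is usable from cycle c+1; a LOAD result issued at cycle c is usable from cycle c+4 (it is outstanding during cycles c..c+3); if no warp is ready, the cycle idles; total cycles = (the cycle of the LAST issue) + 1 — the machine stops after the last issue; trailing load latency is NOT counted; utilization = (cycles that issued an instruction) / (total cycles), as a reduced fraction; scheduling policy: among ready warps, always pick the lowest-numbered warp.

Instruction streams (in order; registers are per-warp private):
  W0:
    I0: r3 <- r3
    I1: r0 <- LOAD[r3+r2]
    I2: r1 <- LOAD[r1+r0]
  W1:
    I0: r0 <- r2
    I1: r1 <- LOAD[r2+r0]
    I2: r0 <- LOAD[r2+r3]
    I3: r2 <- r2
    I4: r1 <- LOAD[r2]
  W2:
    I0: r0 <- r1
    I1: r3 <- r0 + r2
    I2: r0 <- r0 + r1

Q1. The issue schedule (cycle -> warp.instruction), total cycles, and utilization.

cycle 0: W0.I0
cycle 1: W0.I1
cycle 2: W1.I0
cycle 3: W1.I1
cycle 4: W1.I2
cycle 5: W0.I2
cycle 6: W1.I3
cycle 7: W1.I4
cycle 8: W2.I0
cycle 9: W2.I1
cycle 10: W2.I2

Answer: 11 cycles, utilization 1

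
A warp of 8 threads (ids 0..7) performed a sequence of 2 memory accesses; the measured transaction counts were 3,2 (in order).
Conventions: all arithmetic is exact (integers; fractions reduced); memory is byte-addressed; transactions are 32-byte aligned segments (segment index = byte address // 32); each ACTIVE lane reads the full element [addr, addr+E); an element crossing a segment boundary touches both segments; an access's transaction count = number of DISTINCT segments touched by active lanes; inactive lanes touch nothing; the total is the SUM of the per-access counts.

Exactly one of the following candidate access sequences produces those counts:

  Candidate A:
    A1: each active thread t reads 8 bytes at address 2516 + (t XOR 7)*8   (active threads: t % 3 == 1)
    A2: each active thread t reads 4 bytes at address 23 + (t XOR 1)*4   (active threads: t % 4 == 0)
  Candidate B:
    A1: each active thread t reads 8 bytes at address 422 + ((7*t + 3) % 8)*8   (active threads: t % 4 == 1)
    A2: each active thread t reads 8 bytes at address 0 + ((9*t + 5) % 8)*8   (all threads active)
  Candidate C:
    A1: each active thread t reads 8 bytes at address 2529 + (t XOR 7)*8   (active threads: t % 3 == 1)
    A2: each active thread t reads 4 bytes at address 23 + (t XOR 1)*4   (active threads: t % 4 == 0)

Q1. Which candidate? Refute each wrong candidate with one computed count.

B: A1 gives 2 transactions, not 3
C: A1 gives 2 transactions, not 3
A: all counts match (3,2)

Answer: A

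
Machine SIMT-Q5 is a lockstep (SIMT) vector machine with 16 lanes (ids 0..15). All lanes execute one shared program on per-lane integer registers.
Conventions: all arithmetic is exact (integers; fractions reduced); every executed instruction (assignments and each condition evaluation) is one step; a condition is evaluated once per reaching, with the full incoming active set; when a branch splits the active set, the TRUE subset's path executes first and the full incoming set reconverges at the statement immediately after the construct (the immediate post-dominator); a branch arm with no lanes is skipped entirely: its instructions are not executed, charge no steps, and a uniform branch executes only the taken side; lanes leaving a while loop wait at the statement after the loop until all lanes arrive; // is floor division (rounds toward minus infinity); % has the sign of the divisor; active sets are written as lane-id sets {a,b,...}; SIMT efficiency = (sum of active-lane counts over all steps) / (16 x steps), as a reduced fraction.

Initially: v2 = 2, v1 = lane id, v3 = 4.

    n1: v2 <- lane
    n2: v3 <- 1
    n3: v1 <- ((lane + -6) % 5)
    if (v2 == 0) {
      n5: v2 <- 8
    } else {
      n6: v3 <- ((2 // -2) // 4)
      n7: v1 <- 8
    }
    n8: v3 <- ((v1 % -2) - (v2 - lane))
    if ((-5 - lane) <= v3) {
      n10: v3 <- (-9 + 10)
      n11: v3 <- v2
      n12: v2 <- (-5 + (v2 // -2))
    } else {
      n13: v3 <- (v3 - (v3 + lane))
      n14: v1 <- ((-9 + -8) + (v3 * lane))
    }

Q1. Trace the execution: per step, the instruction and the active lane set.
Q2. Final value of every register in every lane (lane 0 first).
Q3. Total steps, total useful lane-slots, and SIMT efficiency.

step 0: v2 <- lane                   {0,1,2,3,4,5,6,7,8,9,10,11,12,13,14,15}
step 1: v3 <- 1                      {0,1,2,3,4,5,6,7,8,9,10,11,12,13,14,15}
step 2: v1 <- ((lane + -6) % 5)      {0,1,2,3,4,5,6,7,8,9,10,11,12,13,14,15}
step 3: eval (v2 == 0)               {0,1,2,3,4,5,6,7,8,9,10,11,12,13,14,15}
step 4: v2 <- 8                      {0}
step 5: v3 <- ((2 // -2) // 4)       {1,2,3,4,5,6,7,8,9,10,11,12,13,14,15}
step 6: v1 <- 8                      {1,2,3,4,5,6,7,8,9,10,11,12,13,14,15}
step 7: v3 <- ((v1 % -2) - (v2 - lane)) {0,1,2,3,4,5,6,7,8,9,10,11,12,13,14,15}
step 8: eval ((-5 - lane) <= v3)     {0,1,2,3,4,5,6,7,8,9,10,11,12,13,14,15}
step 9: v3 <- (-9 + 10)              {1,2,3,4,5,6,7,8,9,10,11,12,13,14,15}
step 10: v3 <- v2                     {1,2,3,4,5,6,7,8,9,10,11,12,13,14,15}
step 11: v2 <- (-5 + (v2 // -2))      {1,2,3,4,5,6,7,8,9,10,11,12,13,14,15}
step 12: v3 <- (v3 - (v3 + lane))     {0}
step 13: v1 <- ((-9 + -8) + (v3 * lane)) {0}

Answer: 14 steps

v2: 8,-6,-6,-7,-7,-8,-8,-9,-9,-10,-10,-11,-11,-12,-12,-13
v1: -17,8,8,8,8,8,8,8,8,8,8,8,8,8,8,8
v3: 0,1,2,3,4,5,6,7,8,9,10,11,12,13,14,15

steps = 14; useful = 174; efficiency = 174/224 = 87/112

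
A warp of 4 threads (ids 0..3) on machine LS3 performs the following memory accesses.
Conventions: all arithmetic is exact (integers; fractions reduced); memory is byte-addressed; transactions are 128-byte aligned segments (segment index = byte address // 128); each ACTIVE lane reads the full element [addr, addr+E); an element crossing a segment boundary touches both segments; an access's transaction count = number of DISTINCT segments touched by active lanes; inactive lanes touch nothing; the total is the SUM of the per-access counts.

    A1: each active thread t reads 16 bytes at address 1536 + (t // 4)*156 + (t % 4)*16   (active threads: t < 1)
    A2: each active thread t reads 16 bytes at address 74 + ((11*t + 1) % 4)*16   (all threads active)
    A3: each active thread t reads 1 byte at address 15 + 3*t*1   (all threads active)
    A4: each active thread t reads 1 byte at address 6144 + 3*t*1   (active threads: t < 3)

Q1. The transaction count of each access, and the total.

A1: 1 transaction
A2: 2 transactions
A3: 1 transaction
A4: 1 transaction

Answer: 1,2,1,1; total 5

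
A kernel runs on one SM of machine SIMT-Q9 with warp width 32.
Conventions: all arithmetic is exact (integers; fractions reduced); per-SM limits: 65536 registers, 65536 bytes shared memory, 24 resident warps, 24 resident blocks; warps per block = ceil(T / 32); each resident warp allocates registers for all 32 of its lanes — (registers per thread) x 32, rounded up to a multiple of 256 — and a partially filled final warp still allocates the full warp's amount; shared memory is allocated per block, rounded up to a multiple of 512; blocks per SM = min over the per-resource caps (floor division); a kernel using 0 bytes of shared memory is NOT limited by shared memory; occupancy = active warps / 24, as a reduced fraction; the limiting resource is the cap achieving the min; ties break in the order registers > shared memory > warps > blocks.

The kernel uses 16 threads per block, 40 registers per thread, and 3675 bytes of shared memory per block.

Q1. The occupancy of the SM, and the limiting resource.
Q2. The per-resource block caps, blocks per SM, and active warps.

Answer: occupancy 2/3, limited by shared memory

registers: 51 blocks
shared memory: 16 blocks
warps: 24 blocks
blocks: 24 blocks

Answer: 16 blocks, 16 active warps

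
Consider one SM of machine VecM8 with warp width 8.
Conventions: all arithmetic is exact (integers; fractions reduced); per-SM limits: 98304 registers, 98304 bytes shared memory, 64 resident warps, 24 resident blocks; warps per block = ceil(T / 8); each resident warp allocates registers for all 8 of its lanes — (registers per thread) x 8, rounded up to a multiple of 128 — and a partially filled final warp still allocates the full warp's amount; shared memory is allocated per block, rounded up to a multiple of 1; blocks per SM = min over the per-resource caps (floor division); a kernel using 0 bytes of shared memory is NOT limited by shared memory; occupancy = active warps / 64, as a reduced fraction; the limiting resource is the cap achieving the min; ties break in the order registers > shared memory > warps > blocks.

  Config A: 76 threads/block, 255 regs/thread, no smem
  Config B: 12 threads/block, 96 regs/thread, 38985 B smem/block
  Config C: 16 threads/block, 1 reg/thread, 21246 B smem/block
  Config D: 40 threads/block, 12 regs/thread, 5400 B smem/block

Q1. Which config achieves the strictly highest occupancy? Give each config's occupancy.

occupancies: A 5/8, B 1/16, C 1/8, D 15/16

Answer: D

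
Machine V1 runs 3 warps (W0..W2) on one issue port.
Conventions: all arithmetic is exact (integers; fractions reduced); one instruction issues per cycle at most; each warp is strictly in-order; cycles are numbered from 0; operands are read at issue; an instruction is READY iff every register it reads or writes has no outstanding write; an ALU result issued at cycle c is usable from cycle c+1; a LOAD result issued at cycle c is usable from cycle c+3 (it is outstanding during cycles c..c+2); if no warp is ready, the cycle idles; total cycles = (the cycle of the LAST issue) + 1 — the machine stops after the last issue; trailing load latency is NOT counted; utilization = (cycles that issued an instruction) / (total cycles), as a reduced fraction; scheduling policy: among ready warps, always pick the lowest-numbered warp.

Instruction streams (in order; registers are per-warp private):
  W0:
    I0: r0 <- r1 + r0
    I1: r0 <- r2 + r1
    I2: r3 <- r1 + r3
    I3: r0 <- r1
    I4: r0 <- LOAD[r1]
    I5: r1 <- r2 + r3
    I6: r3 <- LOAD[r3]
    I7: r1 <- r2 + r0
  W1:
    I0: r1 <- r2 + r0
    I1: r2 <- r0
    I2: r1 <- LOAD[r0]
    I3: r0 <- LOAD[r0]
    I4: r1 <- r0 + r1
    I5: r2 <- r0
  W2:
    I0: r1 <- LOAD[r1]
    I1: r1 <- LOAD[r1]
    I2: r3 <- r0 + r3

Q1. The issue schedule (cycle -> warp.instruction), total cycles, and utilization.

cycle 0: W0.I0
cycle 1: W0.I1
cycle 2: W0.I2
cycle 3: W0.I3
cycle 4: W0.I4
cycle 5: W0.I5
cycle 6: W0.I6
cycle 7: W0.I7
cycle 8: W1.I0
cycle 9: W1.I1
cycle 10: W1.I2
cycle 11: W1.I3
cycle 12: W2.I0
cycle 13: idle
cycle 14: W1.I4
cycle 15: W1.I5
cycle 16: W2.I1
cycle 17: W2.I2

Answer: 18 cycles, utilization 17/18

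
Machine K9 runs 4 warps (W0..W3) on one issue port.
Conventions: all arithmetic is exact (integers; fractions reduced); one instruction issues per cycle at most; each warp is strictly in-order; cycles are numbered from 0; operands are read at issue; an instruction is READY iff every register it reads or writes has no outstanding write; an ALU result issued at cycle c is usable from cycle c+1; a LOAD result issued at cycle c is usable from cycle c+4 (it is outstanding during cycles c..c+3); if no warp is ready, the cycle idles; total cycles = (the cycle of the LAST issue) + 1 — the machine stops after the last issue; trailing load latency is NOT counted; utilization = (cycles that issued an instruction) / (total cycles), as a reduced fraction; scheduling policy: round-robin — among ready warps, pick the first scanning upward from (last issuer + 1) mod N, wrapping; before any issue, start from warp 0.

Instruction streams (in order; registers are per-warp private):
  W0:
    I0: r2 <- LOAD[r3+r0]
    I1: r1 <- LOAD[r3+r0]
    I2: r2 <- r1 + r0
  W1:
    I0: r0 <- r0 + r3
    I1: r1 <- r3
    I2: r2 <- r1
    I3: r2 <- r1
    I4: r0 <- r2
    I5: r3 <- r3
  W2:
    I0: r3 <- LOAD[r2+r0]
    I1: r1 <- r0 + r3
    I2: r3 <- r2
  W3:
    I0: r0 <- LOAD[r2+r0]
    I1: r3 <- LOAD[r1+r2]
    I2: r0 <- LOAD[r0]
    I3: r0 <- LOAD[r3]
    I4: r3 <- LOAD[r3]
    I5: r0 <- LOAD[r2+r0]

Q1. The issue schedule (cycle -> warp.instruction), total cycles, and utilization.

cycle 0: W0.I0
cycle 1: W1.I0
cycle 2: W2.I0
cycle 3: W3.I0
cycle 4: W0.I1
cycle 5: W1.I1
cycle 6: W2.I1
cycle 7: W3.I1
cycle 8: W0.I2
cycle 9: W1.I2
cycle 10: W2.I2
cycle 11: W3.I2
cycle 12: W1.I3
cycle 13: W1.I4
cycle 14: W1.I5
cycle 15: W3.I3
cycle 16: W3.I4
cycle 17: idle
cycle 18: idle
cycle 19: W3.I5

Answer: 20 cycles, utilization 9/10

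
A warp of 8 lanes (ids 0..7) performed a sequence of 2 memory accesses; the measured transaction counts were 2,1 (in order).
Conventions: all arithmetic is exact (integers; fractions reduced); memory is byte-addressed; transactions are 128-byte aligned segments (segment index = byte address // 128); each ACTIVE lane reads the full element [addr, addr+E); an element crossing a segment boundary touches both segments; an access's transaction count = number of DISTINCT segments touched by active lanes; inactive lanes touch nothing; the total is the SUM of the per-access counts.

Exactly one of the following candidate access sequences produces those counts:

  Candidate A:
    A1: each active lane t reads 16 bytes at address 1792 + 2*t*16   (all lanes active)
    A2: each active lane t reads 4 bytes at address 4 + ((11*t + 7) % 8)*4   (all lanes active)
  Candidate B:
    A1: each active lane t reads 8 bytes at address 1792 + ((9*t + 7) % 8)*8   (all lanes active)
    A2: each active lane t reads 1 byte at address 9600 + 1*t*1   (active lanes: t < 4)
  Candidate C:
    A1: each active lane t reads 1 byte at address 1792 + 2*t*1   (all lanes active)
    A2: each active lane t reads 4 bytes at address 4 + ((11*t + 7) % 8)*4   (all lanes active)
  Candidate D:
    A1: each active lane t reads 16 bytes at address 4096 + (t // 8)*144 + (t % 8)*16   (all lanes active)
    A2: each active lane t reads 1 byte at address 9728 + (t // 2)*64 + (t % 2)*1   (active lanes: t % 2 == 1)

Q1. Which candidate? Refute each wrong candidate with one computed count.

B: A1 gives 1 transaction, not 2
C: A1 gives 1 transaction, not 2
D: A1 gives 1 transaction, not 2
A: all counts match (2,1)

Answer: A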